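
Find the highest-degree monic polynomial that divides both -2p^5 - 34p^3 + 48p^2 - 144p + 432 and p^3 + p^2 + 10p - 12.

By polynomial division,
  -2p^5 - 34p^3 + 48p^2 - 144p + 432 = (-2p^2 + 2p - 16)(p^3 + p^2 + 10p - 12) + (20p^2 + 40p + 240)
  p^3 + p^2 + 10p - 12 = ((1/20)p - 1/20)(20p^2 + 40p + 240) + (0)
Last nonzero remainder: 20p^2 + 40p + 240. Dividing through by 20 gives the monic gcd p^2 + 2p + 12.

p^2 + 2p + 12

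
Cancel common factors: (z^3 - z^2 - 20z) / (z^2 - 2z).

(z^2 - z - 20)/(z - 2)

By polynomial division,
  z^3 - z^2 - 20z = (z + 1)(z^2 - 2z) + (-18z)
  z^2 - 2z = (-(1/18)z + 1/9)(-18z) + (0)
Last nonzero remainder: -18z. Dividing through by -18 gives the monic gcd z.
Cancel z from numerator and denominator to get the reduced form.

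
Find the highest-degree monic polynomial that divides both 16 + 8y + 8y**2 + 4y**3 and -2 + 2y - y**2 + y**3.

2 + y**2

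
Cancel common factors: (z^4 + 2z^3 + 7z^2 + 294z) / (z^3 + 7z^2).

Euclidean algorithm in ℚ[z]:
  z^4 + 2z^3 + 7z^2 + 294z = (z − 5)(z^3 + 7z^2) + (42z^2 + 294z)
  z^3 + 7z^2 = ((1/42)z)(42z^2 + 294z) + (0)
Last nonzero remainder: 42z^2 + 294z. Dividing through by 42 gives the monic gcd z^2 + 7z.
Cancel z^2 + 7z from numerator and denominator to get the reduced form.

(z^2 − 5z + 42)/(z)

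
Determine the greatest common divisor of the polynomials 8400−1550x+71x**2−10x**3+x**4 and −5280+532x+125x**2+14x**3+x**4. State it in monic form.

120+7x+x**2

Apply the Euclidean algorithm:
  x**4−10x**3+71x**2−1550x+8400 = (x**4+14x**3+125x**2+532x−5280) + (−24x**3−54x**2−2082x+13680)
  x**4+14x**3+125x**2+532x−5280 = (−(1/24)x−47/96)(−24x**3−54x**2−2082x+13680) + ((189/16)x**2+(1323/16)x+2835/2)
  −24x**3−54x**2−2082x+13680 = (−(128/63)x+608/63)((189/16)x**2+(1323/16)x+2835/2) + (0)
Last nonzero remainder: (189/16)x**2+(1323/16)x+2835/2. Dividing through by 189/16 gives the monic gcd x**2+7x+120.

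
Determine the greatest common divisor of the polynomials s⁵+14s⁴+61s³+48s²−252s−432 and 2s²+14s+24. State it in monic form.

By polynomial division,
  s⁵+14s⁴+61s³+48s²−252s−432 = ((1/2)s³+(7/2)s²−18)(2s²+14s+24) + (0)
Last nonzero remainder: 2s²+14s+24. Dividing through by 2 gives the monic gcd s²+7s+12.

s²+7s+12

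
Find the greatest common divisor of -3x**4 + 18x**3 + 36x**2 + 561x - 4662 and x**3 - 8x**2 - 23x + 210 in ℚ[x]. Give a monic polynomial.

x**2 - 13x + 42

Apply the Euclidean algorithm:
  -3x**4 + 18x**3 + 36x**2 + 561x - 4662 = (-3x - 6)(x**3 - 8x**2 - 23x + 210) + (-81x**2 + 1053x - 3402)
  x**3 - 8x**2 - 23x + 210 = (-(1/81)x - 5/81)(-81x**2 + 1053x - 3402) + (0)
Last nonzero remainder: -81x**2 + 1053x - 3402. Dividing through by -81 gives the monic gcd x**2 - 13x + 42.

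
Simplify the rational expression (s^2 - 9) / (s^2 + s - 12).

Euclidean algorithm in ℚ[s]:
  s^2 - 9 = (s^2 + s - 12) + (-s + 3)
  s^2 + s - 12 = (-s - 4)(-s + 3) + (0)
Last nonzero remainder: -s + 3. Dividing through by -1 gives the monic gcd s - 3.
Cancel s - 3 from numerator and denominator to get the reduced form.

(s + 3)/(s + 4)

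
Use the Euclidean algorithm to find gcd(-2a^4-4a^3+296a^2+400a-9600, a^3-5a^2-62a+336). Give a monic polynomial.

a^2+2a-48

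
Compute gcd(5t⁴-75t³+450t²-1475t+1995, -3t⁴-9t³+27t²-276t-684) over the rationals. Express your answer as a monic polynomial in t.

By polynomial division,
  5t⁴-75t³+450t²-1475t+1995 = (-5/3)(-3t⁴-9t³+27t²-276t-684) + (-90t³+495t²-1935t+855)
  -3t⁴-9t³+27t²-276t-684 = ((1/30)t+17/60)(-90t³+495t²-1935t+855) + (-(195/4)t²+(975/4)t-3705/4)
  -90t³+495t²-1935t+855 = ((24/13)t-12/13)(-(195/4)t²+(975/4)t-3705/4) + (0)
Last nonzero remainder: -(195/4)t²+(975/4)t-3705/4. Dividing through by -195/4 gives the monic gcd t²-5t+19.

t²-5t+19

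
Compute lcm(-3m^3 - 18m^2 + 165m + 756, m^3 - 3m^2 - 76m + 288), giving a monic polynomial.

m^5 - 6m^4 - 95m^3 + 600m^2 + 1264m - 8064

Euclidean algorithm in ℚ[m]:
  -3m^3 - 18m^2 + 165m + 756 = (-3)(m^3 - 3m^2 - 76m + 288) + (-27m^2 - 63m + 1620)
  m^3 - 3m^2 - 76m + 288 = (-(1/27)m + 16/81)(-27m^2 - 63m + 1620) + (-(32/9)m - 32)
  -27m^2 - 63m + 1620 = ((243/32)m - 405/8)(-(32/9)m - 32) + (0)
Last nonzero remainder: -(32/9)m - 32. Dividing through by -32/9 gives the monic gcd m + 9.
Then lcm(f, g) = f·g / gcd(f, g); expanding and making the result monic gives the answer.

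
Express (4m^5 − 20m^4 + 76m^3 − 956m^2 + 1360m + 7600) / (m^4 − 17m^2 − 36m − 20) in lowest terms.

(4m^3 − 8m^2 + 92m − 760)/(m^2 + 3m + 2)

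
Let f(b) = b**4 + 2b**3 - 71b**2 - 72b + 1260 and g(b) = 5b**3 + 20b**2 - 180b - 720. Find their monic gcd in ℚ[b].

Euclidean algorithm in ℚ[b]:
  b**4 + 2b**3 - 71b**2 - 72b + 1260 = ((1/5)b - 2/5)(5b**3 + 20b**2 - 180b - 720) + (-27b**2 + 972)
  5b**3 + 20b**2 - 180b - 720 = (-(5/27)b - 20/27)(-27b**2 + 972) + (0)
Last nonzero remainder: -27b**2 + 972. Dividing through by -27 gives the monic gcd b**2 - 36.

b**2 - 36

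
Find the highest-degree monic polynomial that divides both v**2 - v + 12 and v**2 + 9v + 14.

Euclidean algorithm in ℚ[v]:
  v**2 - v + 12 = (v**2 + 9v + 14) + (-10v - 2)
  v**2 + 9v + 14 = (-(1/10)v - 22/25)(-10v - 2) + (306/25)
  -10v - 2 = (-(125/153)v - 25/153)(306/25) + (0)
The last nonzero remainder is the constant 306/25, so the polynomials are coprime and gcd = 1.

1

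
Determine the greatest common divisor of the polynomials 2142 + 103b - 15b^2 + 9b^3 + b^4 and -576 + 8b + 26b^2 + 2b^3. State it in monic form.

9 + b

Repeated division with remainder:
  b^4 + 9b^3 - 15b^2 + 103b + 2142 = ((1/2)b - 2)(2b^3 + 26b^2 + 8b - 576) + (33b^2 + 407b + 990)
  2b^3 + 26b^2 + 8b - 576 = ((2/33)b + 4/99)(33b^2 + 407b + 990) + (-(616/9)b - 616)
  33b^2 + 407b + 990 = (-(27/56)b - 45/28)(-(616/9)b - 616) + (0)
Last nonzero remainder: -(616/9)b - 616. Dividing through by -616/9 gives the monic gcd b + 9.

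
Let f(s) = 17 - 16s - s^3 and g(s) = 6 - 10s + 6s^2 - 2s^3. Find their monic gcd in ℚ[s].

Euclidean algorithm in ℚ[s]:
  -s^3 - 16s + 17 = (1/2)(-2s^3 + 6s^2 - 10s + 6) + (-3s^2 - 11s + 14)
  -2s^3 + 6s^2 - 10s + 6 = ((2/3)s - 40/9)(-3s^2 - 11s + 14) + (-(614/9)s + 614/9)
  -3s^2 - 11s + 14 = ((27/614)s + 63/307)(-(614/9)s + 614/9) + (0)
Last nonzero remainder: -(614/9)s + 614/9. Dividing through by -614/9 gives the monic gcd s - 1.

-1 + s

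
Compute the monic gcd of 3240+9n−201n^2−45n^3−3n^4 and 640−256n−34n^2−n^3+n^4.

By polynomial division,
  −3n^4−45n^3−201n^2+9n+3240 = (−3)(n^4−n^3−34n^2−256n+640) + (−48n^3−303n^2−759n+5160)
  n^4−n^3−34n^2−256n+640 = (−(1/48)n+39/256)(−48n^3−303n^2−759n+5160) + (−(935/256)n^2−(8415/256)n−4675/32)
  −48n^3−303n^2−759n+5160 = ((12288/935)n−33024/935)(−(935/256)n^2−(8415/256)n−4675/32) + (0)
Last nonzero remainder: −(935/256)n^2−(8415/256)n−4675/32. Dividing through by −935/256 gives the monic gcd n^2+9n+40.

40+9n+n^2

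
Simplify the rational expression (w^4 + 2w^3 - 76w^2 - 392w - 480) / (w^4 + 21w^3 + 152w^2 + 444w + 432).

(w - 10)/(w + 9)

By polynomial division,
  w^4 + 2w^3 - 76w^2 - 392w - 480 = (w^4 + 21w^3 + 152w^2 + 444w + 432) + (-19w^3 - 228w^2 - 836w - 912)
  w^4 + 21w^3 + 152w^2 + 444w + 432 = (-(1/19)w - 9/19)(-19w^3 - 228w^2 - 836w - 912) + (0)
Last nonzero remainder: -19w^3 - 228w^2 - 836w - 912. Dividing through by -19 gives the monic gcd w^3 + 12w^2 + 44w + 48.
Cancel w^3 + 12w^2 + 44w + 48 from numerator and denominator to get the reduced form.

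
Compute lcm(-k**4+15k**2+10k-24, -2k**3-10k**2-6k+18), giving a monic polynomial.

By polynomial division,
  -k**4+15k**2+10k-24 = ((1/2)k-5/2)(-2k**3-10k**2-6k+18) + (-7k**2-14k+21)
  -2k**3-10k**2-6k+18 = ((2/7)k+6/7)(-7k**2-14k+21) + (0)
Last nonzero remainder: -7k**2-14k+21. Dividing through by -7 gives the monic gcd k**2+2k-3.
Then lcm(f, g) = f·g / gcd(f, g); expanding and making the result monic gives the answer.

k**5+3k**4-15k**3-55k**2-6k+72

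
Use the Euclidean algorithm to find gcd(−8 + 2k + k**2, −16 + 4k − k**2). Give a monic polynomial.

1

By polynomial division,
  k**2 + 2k − 8 = (−1)(−k**2 + 4k − 16) + (6k − 24)
  −k**2 + 4k − 16 = (−(1/6)k)(6k − 24) + (−16)
  6k − 24 = (−(3/8)k + 3/2)(−16) + (0)
The last nonzero remainder is the constant −16, so the polynomials are coprime and gcd = 1.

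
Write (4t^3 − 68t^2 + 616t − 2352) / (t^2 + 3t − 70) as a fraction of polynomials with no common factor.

(4t^2 − 40t + 336)/(t + 10)

Euclidean algorithm in ℚ[t]:
  4t^3 − 68t^2 + 616t − 2352 = (4t − 80)(t^2 + 3t − 70) + (1136t − 7952)
  t^2 + 3t − 70 = ((1/1136)t + 5/568)(1136t − 7952) + (0)
Last nonzero remainder: 1136t − 7952. Dividing through by 1136 gives the monic gcd t − 7.
Cancel t − 7 from numerator and denominator to get the reduced form.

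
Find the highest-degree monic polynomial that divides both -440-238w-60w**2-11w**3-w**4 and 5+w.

5+w

Apply the Euclidean algorithm:
  -w**4-11w**3-60w**2-238w-440 = (-w**3-6w**2-30w-88)(w+5) + (0)
The last nonzero remainder w+5 is already monic.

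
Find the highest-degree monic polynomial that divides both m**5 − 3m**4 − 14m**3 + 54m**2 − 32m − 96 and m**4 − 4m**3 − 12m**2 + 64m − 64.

Apply the Euclidean algorithm:
  m**5 − 3m**4 − 14m**3 + 54m**2 − 32m − 96 = (m + 1)(m**4 − 4m**3 − 12m**2 + 64m − 64) + (2m**3 + 2m**2 − 32m − 32)
  m**4 − 4m**3 − 12m**2 + 64m − 64 = ((1/2)m − 5/2)(2m**3 + 2m**2 − 32m − 32) + (9m**2 − 144)
  2m**3 + 2m**2 − 32m − 32 = ((2/9)m + 2/9)(9m**2 − 144) + (0)
Last nonzero remainder: 9m**2 − 144. Dividing through by 9 gives the monic gcd m**2 − 16.

m**2 − 16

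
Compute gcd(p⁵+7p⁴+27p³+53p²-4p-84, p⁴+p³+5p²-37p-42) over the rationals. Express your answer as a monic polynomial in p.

p²+3p+14

Apply the Euclidean algorithm:
  p⁵+7p⁴+27p³+53p²-4p-84 = (p+6)(p⁴+p³+5p²-37p-42) + (16p³+60p²+260p+168)
  p⁴+p³+5p²-37p-42 = ((1/16)p-11/64)(16p³+60p²+260p+168) + (-(15/16)p²-(45/16)p-105/8)
  16p³+60p²+260p+168 = (-(256/15)p-64/5)(-(15/16)p²-(45/16)p-105/8) + (0)
Last nonzero remainder: -(15/16)p²-(45/16)p-105/8. Dividing through by -15/16 gives the monic gcd p²+3p+14.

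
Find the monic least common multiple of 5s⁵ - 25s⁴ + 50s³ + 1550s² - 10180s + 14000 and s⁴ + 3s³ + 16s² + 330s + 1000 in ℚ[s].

s⁷ + 4s⁶ - 15s⁵ + 300s⁴ + 954s³ - 9324s² - 15520s + 56000

Apply the Euclidean algorithm:
  5s⁵ - 25s⁴ + 50s³ + 1550s² - 10180s + 14000 = (5s - 40)(s⁴ + 3s³ + 16s² + 330s + 1000) + (90s³ + 540s² - 1980s + 54000)
  s⁴ + 3s³ + 16s² + 330s + 1000 = ((1/90)s - 1/30)(90s³ + 540s² - 1980s + 54000) + (56s² - 336s + 2800)
  90s³ + 540s² - 1980s + 54000 = ((45/28)s + 135/7)(56s² - 336s + 2800) + (0)
Last nonzero remainder: 56s² - 336s + 2800. Dividing through by 56 gives the monic gcd s² - 6s + 50.
Then lcm(f, g) = f·g / gcd(f, g); expanding and making the result monic gives the answer.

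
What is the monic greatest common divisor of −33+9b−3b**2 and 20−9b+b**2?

By polynomial division,
  −3b**2+9b−33 = (−3)(b**2−9b+20) + (−18b+27)
  b**2−9b+20 = (−(1/18)b+5/12)(−18b+27) + (35/4)
  −18b+27 = (−(72/35)b+108/35)(35/4) + (0)
The last nonzero remainder is the constant 35/4, so the polynomials are coprime and gcd = 1.

1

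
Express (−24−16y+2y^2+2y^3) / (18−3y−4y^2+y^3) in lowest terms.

(4+2y)/(−3+y)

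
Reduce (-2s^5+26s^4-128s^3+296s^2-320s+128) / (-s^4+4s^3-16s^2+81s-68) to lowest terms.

Repeated division with remainder:
  -2s^5+26s^4-128s^3+296s^2-320s+128 = (2s-18)(-s^4+4s^3-16s^2+81s-68) + (-24s^3-154s^2+1274s-1096)
  -s^4+4s^3-16s^2+81s-68 = ((1/24)s-125/288)(-24s^3-154s^2+1274s-1096) + (-(19573/144)s^2+(97865/144)s-19573/36)
  -24s^3-154s^2+1274s-1096 = ((3456/19573)s+39456/19573)(-(19573/144)s^2+(97865/144)s-19573/36) + (0)
Last nonzero remainder: -(19573/144)s^2+(97865/144)s-19573/36. Dividing through by -19573/144 gives the monic gcd s^2-5s+4.
Cancel s^2-5s+4 from numerator and denominator to get the reduced form.

(2s^3-16s^2+40s-32)/(s^2+s+17)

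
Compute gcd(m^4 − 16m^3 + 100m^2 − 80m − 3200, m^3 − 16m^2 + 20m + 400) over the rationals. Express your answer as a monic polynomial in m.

m^2 − 6m − 40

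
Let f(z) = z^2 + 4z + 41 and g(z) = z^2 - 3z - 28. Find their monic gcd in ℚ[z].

1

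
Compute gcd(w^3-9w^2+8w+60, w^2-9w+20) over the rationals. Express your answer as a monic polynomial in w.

w-5

Repeated division with remainder:
  w^3-9w^2+8w+60 = (w)(w^2-9w+20) + (-12w+60)
  w^2-9w+20 = (-(1/12)w+1/3)(-12w+60) + (0)
Last nonzero remainder: -12w+60. Dividing through by -12 gives the monic gcd w-5.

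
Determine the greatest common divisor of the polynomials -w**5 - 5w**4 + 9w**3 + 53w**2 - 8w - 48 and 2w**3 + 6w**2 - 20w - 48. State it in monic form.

Euclidean algorithm in ℚ[w]:
  -w**5 - 5w**4 + 9w**3 + 53w**2 - 8w - 48 = (-(1/2)w**2 - w + 5/2)(2w**3 + 6w**2 - 20w - 48) + (-6w**2 - 6w + 72)
  2w**3 + 6w**2 - 20w - 48 = (-(1/3)w - 2/3)(-6w**2 - 6w + 72) + (0)
Last nonzero remainder: -6w**2 - 6w + 72. Dividing through by -6 gives the monic gcd w**2 + w - 12.

w**2 + w - 12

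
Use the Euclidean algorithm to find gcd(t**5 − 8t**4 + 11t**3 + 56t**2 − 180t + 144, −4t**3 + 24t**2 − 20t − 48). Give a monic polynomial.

Euclidean algorithm in ℚ[t]:
  t**5 − 8t**4 + 11t**3 + 56t**2 − 180t + 144 = (−(1/4)t**2 + (1/2)t + 3/2)(−4t**3 + 24t**2 − 20t − 48) + (18t**2 − 126t + 216)
  −4t**3 + 24t**2 − 20t − 48 = (−(2/9)t − 2/9)(18t**2 − 126t + 216) + (0)
Last nonzero remainder: 18t**2 − 126t + 216. Dividing through by 18 gives the monic gcd t**2 − 7t + 12.

t**2 − 7t + 12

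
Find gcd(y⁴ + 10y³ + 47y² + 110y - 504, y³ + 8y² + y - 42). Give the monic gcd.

y² + 5y - 14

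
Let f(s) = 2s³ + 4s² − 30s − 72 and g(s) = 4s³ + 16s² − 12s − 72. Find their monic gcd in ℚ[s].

s² + 6s + 9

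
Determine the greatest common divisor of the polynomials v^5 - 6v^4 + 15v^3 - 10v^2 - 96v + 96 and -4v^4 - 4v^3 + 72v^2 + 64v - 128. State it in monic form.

Euclidean algorithm in ℚ[v]:
  v^5 - 6v^4 + 15v^3 - 10v^2 - 96v + 96 = (-(1/4)v + 7/4)(-4v^4 - 4v^3 + 72v^2 + 64v - 128) + (40v^3 - 120v^2 - 240v + 320)
  -4v^4 - 4v^3 + 72v^2 + 64v - 128 = (-(1/10)v - 2/5)(40v^3 - 120v^2 - 240v + 320) + (0)
Last nonzero remainder: 40v^3 - 120v^2 - 240v + 320. Dividing through by 40 gives the monic gcd v^3 - 3v^2 - 6v + 8.

v^3 - 3v^2 - 6v + 8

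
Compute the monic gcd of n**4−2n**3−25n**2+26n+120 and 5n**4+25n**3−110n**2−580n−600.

Euclidean algorithm in ℚ[n]:
  n**4−2n**3−25n**2+26n+120 = (1/5)(5n**4+25n**3−110n**2−580n−600) + (−7n**3−3n**2+142n+240)
  5n**4+25n**3−110n**2−580n−600 = (−(5/7)n−160/49)(−7n**3−3n**2+142n+240) + (−(900/49)n**2+(2700/49)n+9000/49)
  −7n**3−3n**2+142n+240 = ((343/900)n+98/75)(−(900/49)n**2+(2700/49)n+9000/49) + (0)
Last nonzero remainder: −(900/49)n**2+(2700/49)n+9000/49. Dividing through by −900/49 gives the monic gcd n**2−3n−10.

n**2−3n−10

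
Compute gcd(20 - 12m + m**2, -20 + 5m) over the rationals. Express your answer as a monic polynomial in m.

1

Euclidean algorithm in ℚ[m]:
  m**2 - 12m + 20 = ((1/5)m - 8/5)(5m - 20) + (-12)
  5m - 20 = (-(5/12)m + 5/3)(-12) + (0)
The last nonzero remainder is the constant -12, so the polynomials are coprime and gcd = 1.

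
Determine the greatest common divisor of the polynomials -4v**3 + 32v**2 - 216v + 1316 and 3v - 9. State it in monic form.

Euclidean algorithm in ℚ[v]:
  -4v**3 + 32v**2 - 216v + 1316 = (-(4/3)v**2 + (20/3)v - 52)(3v - 9) + (848)
  3v - 9 = ((3/848)v - 9/848)(848) + (0)
The last nonzero remainder is the constant 848, so the polynomials are coprime and gcd = 1.

1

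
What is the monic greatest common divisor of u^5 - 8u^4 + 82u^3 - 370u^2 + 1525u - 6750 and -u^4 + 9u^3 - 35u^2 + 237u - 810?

u^3 - 3u^2 + 17u - 135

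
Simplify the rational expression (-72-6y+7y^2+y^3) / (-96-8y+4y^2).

(-18+3y+y^2)/(-24+4y)

Euclidean algorithm in ℚ[y]:
  y^3+7y^2-6y-72 = ((1/4)y+9/4)(4y^2-8y-96) + (36y+144)
  4y^2-8y-96 = ((1/9)y-2/3)(36y+144) + (0)
Last nonzero remainder: 36y+144. Dividing through by 36 gives the monic gcd y+4.
Cancel y+4 from numerator and denominator to get the reduced form.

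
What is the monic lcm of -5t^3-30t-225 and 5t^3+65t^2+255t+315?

Euclidean algorithm in ℚ[t]:
  -5t^3-30t-225 = (-1)(5t^3+65t^2+255t+315) + (65t^2+225t+90)
  5t^3+65t^2+255t+315 = ((1/13)t+124/169)(65t^2+225t+90) + ((14025/169)t+42075/169)
  65t^2+225t+90 = ((2197/2805)t+338/935)((14025/169)t+42075/169) + (0)
Last nonzero remainder: (14025/169)t+42075/169. Dividing through by 14025/169 gives the monic gcd t+3.
Then lcm(f, g) = f·g / gcd(f, g); expanding and making the result monic gives the answer.

t^5+10t^4+27t^3+105t^2+576t+945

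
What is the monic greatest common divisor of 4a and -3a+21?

Euclidean algorithm in ℚ[a]:
  4a = (-4/3)(-3a+21) + (28)
  -3a+21 = (-(3/28)a+3/4)(28) + (0)
The last nonzero remainder is the constant 28, so the polynomials are coprime and gcd = 1.

1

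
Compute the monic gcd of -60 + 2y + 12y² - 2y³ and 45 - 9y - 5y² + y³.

By polynomial division,
  -2y³ + 12y² + 2y - 60 = (-2)(y³ - 5y² - 9y + 45) + (2y² - 16y + 30)
  y³ - 5y² - 9y + 45 = ((1/2)y + 3/2)(2y² - 16y + 30) + (0)
Last nonzero remainder: 2y² - 16y + 30. Dividing through by 2 gives the monic gcd y² - 8y + 15.

15 - 8y + y²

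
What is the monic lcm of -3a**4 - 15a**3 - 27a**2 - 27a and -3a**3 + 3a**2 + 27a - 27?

a**6 + a**5 - 8a**4 - 12a**3 - 9a**2 + 27a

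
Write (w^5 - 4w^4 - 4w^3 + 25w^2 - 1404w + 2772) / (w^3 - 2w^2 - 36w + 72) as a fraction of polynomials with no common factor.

By polynomial division,
  w^5 - 4w^4 - 4w^3 + 25w^2 - 1404w + 2772 = (w^2 - 2w + 28)(w^3 - 2w^2 - 36w + 72) + (-63w^2 - 252w + 756)
  w^3 - 2w^2 - 36w + 72 = (-(1/63)w + 2/21)(-63w^2 - 252w + 756) + (0)
Last nonzero remainder: -63w^2 - 252w + 756. Dividing through by -63 gives the monic gcd w^2 + 4w - 12.
Cancel w^2 + 4w - 12 from numerator and denominator to get the reduced form.

(w^3 - 8w^2 + 40w - 231)/(w - 6)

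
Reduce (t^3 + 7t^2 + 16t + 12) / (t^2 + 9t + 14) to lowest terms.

By polynomial division,
  t^3 + 7t^2 + 16t + 12 = (t − 2)(t^2 + 9t + 14) + (20t + 40)
  t^2 + 9t + 14 = ((1/20)t + 7/20)(20t + 40) + (0)
Last nonzero remainder: 20t + 40. Dividing through by 20 gives the monic gcd t + 2.
Cancel t + 2 from numerator and denominator to get the reduced form.

(t^2 + 5t + 6)/(t + 7)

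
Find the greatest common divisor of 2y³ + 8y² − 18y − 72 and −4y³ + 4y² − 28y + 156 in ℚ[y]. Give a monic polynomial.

y − 3

Repeated division with remainder:
  2y³ + 8y² − 18y − 72 = (−1/2)(−4y³ + 4y² − 28y + 156) + (10y² − 32y + 6)
  −4y³ + 4y² − 28y + 156 = (−(2/5)y − 22/25)(10y² − 32y + 6) + (−(1344/25)y + 4032/25)
  10y² − 32y + 6 = (−(125/672)y + 25/672)(−(1344/25)y + 4032/25) + (0)
Last nonzero remainder: −(1344/25)y + 4032/25. Dividing through by −1344/25 gives the monic gcd y − 3.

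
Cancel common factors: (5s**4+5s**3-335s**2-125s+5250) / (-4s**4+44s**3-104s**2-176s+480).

(-5s**2-60s-175)/(4s**2-16)

Repeated division with remainder:
  5s**4+5s**3-335s**2-125s+5250 = (-5/4)(-4s**4+44s**3-104s**2-176s+480) + (60s**3-465s**2-345s+5850)
  -4s**4+44s**3-104s**2-176s+480 = (-(1/15)s+13/60)(60s**3-465s**2-345s+5850) + (-(105/4)s**2+(1155/4)s-1575/2)
  60s**3-465s**2-345s+5850 = (-(16/7)s-52/7)(-(105/4)s**2+(1155/4)s-1575/2) + (0)
Last nonzero remainder: -(105/4)s**2+(1155/4)s-1575/2. Dividing through by -105/4 gives the monic gcd s**2-11s+30.
Cancel s**2-11s+30 from numerator and denominator to get the reduced form.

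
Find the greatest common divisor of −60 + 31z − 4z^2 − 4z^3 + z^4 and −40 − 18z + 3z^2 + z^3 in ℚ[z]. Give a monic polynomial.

−4 + z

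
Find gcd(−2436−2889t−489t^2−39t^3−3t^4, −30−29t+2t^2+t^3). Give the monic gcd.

Apply the Euclidean algorithm:
  −3t^4−39t^3−489t^2−2889t−2436 = (−3t−33)(t^3+2t^2−29t−30) + (−510t^2−3936t−3426)
  t^3+2t^2−29t−30 = (−(1/510)t+81/7225)(−510t^2−3936t−3426) + ((60756/7225)t+60756/7225)
  −510t^2−3936t−3426 = (−(614125/10126)t−4125475/10126)((60756/7225)t+60756/7225) + (0)
Last nonzero remainder: (60756/7225)t+60756/7225. Dividing through by 60756/7225 gives the monic gcd t+1.

1+t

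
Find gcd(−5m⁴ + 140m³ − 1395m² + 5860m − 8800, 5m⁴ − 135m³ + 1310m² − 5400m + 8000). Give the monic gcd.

Euclidean algorithm in ℚ[m]:
  −5m⁴ + 140m³ − 1395m² + 5860m − 8800 = (−1)(5m⁴ − 135m³ + 1310m² − 5400m + 8000) + (5m³ − 85m² + 460m − 800)
  5m⁴ − 135m³ + 1310m² − 5400m + 8000 = (m − 10)(5m³ − 85m² + 460m − 800) + (0)
Last nonzero remainder: 5m³ − 85m² + 460m − 800. Dividing through by 5 gives the monic gcd m³ − 17m² + 92m − 160.

m³ − 17m² + 92m − 160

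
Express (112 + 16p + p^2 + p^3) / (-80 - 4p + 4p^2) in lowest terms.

Apply the Euclidean algorithm:
  p^3 + p^2 + 16p + 112 = ((1/4)p + 1/2)(4p^2 - 4p - 80) + (38p + 152)
  4p^2 - 4p - 80 = ((2/19)p - 10/19)(38p + 152) + (0)
Last nonzero remainder: 38p + 152. Dividing through by 38 gives the monic gcd p + 4.
Cancel p + 4 from numerator and denominator to get the reduced form.

(28 - 3p + p^2)/(-20 + 4p)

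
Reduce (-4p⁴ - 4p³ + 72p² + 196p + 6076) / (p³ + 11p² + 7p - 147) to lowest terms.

(-4p³ + 24p² - 96p + 868)/(p² + 4p - 21)

Euclidean algorithm in ℚ[p]:
  -4p⁴ - 4p³ + 72p² + 196p + 6076 = (-4p + 40)(p³ + 11p² + 7p - 147) + (-340p² - 672p + 11956)
  p³ + 11p² + 7p - 147 = (-(1/340)p - 767/28900)(-340p² - 672p + 11956) + ((175784/7225)p + 1230488/7225)
  -340p² - 672p + 11956 = (-(614125/43946)p + 440725/6278)((175784/7225)p + 1230488/7225) + (0)
Last nonzero remainder: (175784/7225)p + 1230488/7225. Dividing through by 175784/7225 gives the monic gcd p + 7.
Cancel p + 7 from numerator and denominator to get the reduced form.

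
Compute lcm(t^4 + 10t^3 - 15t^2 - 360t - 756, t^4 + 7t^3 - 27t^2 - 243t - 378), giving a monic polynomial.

By polynomial division,
  t^4 + 10t^3 - 15t^2 - 360t - 756 = (t^4 + 7t^3 - 27t^2 - 243t - 378) + (3t^3 + 12t^2 - 117t - 378)
  t^4 + 7t^3 - 27t^2 - 243t - 378 = ((1/3)t + 1)(3t^3 + 12t^2 - 117t - 378) + (0)
Last nonzero remainder: 3t^3 + 12t^2 - 117t - 378. Dividing through by 3 gives the monic gcd t^3 + 4t^2 - 39t - 126.
Then lcm(f, g) = f·g / gcd(f, g); expanding and making the result monic gives the answer.

t^5 + 13t^4 + 15t^3 - 405t^2 - 1836t - 2268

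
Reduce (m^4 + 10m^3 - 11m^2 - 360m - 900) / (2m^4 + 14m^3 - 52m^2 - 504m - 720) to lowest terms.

Repeated division with remainder:
  m^4 + 10m^3 - 11m^2 - 360m - 900 = (1/2)(2m^4 + 14m^3 - 52m^2 - 504m - 720) + (3m^3 + 15m^2 - 108m - 540)
  2m^4 + 14m^3 - 52m^2 - 504m - 720 = ((2/3)m + 4/3)(3m^3 + 15m^2 - 108m - 540) + (0)
Last nonzero remainder: 3m^3 + 15m^2 - 108m - 540. Dividing through by 3 gives the monic gcd m^3 + 5m^2 - 36m - 180.
Cancel m^3 + 5m^2 - 36m - 180 from numerator and denominator to get the reduced form.

(m + 5)/(2m + 4)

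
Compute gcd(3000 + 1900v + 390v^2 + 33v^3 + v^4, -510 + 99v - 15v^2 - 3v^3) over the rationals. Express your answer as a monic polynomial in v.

10 + v

Apply the Euclidean algorithm:
  v^4 + 33v^3 + 390v^2 + 1900v + 3000 = (-(1/3)v - 28/3)(-3v^3 - 15v^2 + 99v - 510) + (283v^2 + 2654v - 1760)
  -3v^3 - 15v^2 + 99v - 510 = (-(3/283)v + 3717/80089)(283v^2 + 2654v - 1760) + (-(3430347/80089)v - 34303470/80089)
  283v^2 + 2654v - 1760 = (-(22665187/3430347)v + 14095664/3430347)(-(3430347/80089)v - 34303470/80089) + (0)
Last nonzero remainder: -(3430347/80089)v - 34303470/80089. Dividing through by -3430347/80089 gives the monic gcd v + 10.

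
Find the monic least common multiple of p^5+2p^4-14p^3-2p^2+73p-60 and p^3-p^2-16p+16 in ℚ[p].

p^6-2p^5-22p^4+54p^3+81p^2-352p+240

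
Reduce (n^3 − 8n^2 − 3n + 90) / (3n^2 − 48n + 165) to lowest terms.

(n^2 − 3n − 18)/(3n − 33)

Euclidean algorithm in ℚ[n]:
  n^3 − 8n^2 − 3n + 90 = ((1/3)n + 8/3)(3n^2 − 48n + 165) + (70n − 350)
  3n^2 − 48n + 165 = ((3/70)n − 33/70)(70n − 350) + (0)
Last nonzero remainder: 70n − 350. Dividing through by 70 gives the monic gcd n − 5.
Cancel n − 5 from numerator and denominator to get the reduced form.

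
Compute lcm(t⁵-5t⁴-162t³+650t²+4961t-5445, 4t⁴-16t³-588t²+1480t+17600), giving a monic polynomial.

Repeated division with remainder:
  t⁵-5t⁴-162t³+650t²+4961t-5445 = ((1/4)t-1/4)(4t⁴-16t³-588t²+1480t+17600) + (-19t³+133t²+931t-1045)
  4t⁴-16t³-588t²+1480t+17600 = (-(4/19)t-12/19)(-19t³+133t²+931t-1045) + (-308t²+1848t+16940)
  -19t³+133t²+931t-1045 = ((19/308)t-19/308)(-308t²+1848t+16940) + (0)
Last nonzero remainder: -308t²+1848t+16940. Dividing through by -308 gives the monic gcd t²-6t-55.
Then lcm(f, g) = f·g / gcd(f, g); expanding and making the result monic gives the answer.

t⁷-3t⁶-252t⁵+726t⁴+19221t³-47523t²-407770t+435600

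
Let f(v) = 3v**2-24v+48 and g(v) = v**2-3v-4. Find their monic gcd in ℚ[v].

v-4

Repeated division with remainder:
  3v**2-24v+48 = (3)(v**2-3v-4) + (-15v+60)
  v**2-3v-4 = (-(1/15)v-1/15)(-15v+60) + (0)
Last nonzero remainder: -15v+60. Dividing through by -15 gives the monic gcd v-4.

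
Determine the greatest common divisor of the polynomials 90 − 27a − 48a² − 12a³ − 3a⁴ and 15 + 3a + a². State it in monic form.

15 + 3a + a²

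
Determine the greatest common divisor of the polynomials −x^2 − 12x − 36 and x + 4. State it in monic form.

1

By polynomial division,
  −x^2 − 12x − 36 = (−x − 8)(x + 4) + (−4)
  x + 4 = (−(1/4)x − 1)(−4) + (0)
The last nonzero remainder is the constant −4, so the polynomials are coprime and gcd = 1.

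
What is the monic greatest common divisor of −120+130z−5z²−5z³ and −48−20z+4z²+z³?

Euclidean algorithm in ℚ[z]:
  −5z³−5z²+130z−120 = (−5)(z³+4z²−20z−48) + (15z²+30z−360)
  z³+4z²−20z−48 = ((1/15)z+2/15)(15z²+30z−360) + (0)
Last nonzero remainder: 15z²+30z−360. Dividing through by 15 gives the monic gcd z²+2z−24.

−24+2z+z²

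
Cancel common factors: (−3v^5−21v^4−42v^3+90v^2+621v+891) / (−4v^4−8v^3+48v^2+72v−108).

(3v^2+12v+33)/(4v−4)

Repeated division with remainder:
  −3v^5−21v^4−42v^3+90v^2+621v+891 = ((3/4)v+15/4)(−4v^4−8v^3+48v^2+72v−108) + (−48v^3−144v^2+432v+1296)
  −4v^4−8v^3+48v^2+72v−108 = ((1/12)v−1/12)(−48v^3−144v^2+432v+1296) + (0)
Last nonzero remainder: −48v^3−144v^2+432v+1296. Dividing through by −48 gives the monic gcd v^3+3v^2−9v−27.
Cancel v^3+3v^2−9v−27 from numerator and denominator to get the reduced form.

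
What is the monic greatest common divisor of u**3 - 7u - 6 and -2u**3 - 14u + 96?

u - 3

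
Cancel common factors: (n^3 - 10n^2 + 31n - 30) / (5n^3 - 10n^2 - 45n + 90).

Apply the Euclidean algorithm:
  n^3 - 10n^2 + 31n - 30 = (1/5)(5n^3 - 10n^2 - 45n + 90) + (-8n^2 + 40n - 48)
  5n^3 - 10n^2 - 45n + 90 = (-(5/8)n - 15/8)(-8n^2 + 40n - 48) + (0)
Last nonzero remainder: -8n^2 + 40n - 48. Dividing through by -8 gives the monic gcd n^2 - 5n + 6.
Cancel n^2 - 5n + 6 from numerator and denominator to get the reduced form.

(n - 5)/(5n + 15)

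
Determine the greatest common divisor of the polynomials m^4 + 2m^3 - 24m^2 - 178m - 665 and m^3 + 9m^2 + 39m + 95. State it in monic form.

Apply the Euclidean algorithm:
  m^4 + 2m^3 - 24m^2 - 178m - 665 = (m - 7)(m^3 + 9m^2 + 39m + 95) + (0)
The last nonzero remainder m^3 + 9m^2 + 39m + 95 is already monic.

m^3 + 9m^2 + 39m + 95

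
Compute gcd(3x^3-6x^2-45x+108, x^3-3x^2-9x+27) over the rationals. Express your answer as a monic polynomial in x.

x^2-6x+9

By polynomial division,
  3x^3-6x^2-45x+108 = (3)(x^3-3x^2-9x+27) + (3x^2-18x+27)
  x^3-3x^2-9x+27 = ((1/3)x+1)(3x^2-18x+27) + (0)
Last nonzero remainder: 3x^2-18x+27. Dividing through by 3 gives the monic gcd x^2-6x+9.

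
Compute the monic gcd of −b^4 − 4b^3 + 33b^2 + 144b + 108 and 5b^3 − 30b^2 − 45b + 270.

Euclidean algorithm in ℚ[b]:
  −b^4 − 4b^3 + 33b^2 + 144b + 108 = (−(1/5)b − 2)(5b^3 − 30b^2 − 45b + 270) + (−36b^2 + 108b + 648)
  5b^3 − 30b^2 − 45b + 270 = (−(5/36)b + 5/12)(−36b^2 + 108b + 648) + (0)
Last nonzero remainder: −36b^2 + 108b + 648. Dividing through by −36 gives the monic gcd b^2 − 3b − 18.

b^2 − 3b − 18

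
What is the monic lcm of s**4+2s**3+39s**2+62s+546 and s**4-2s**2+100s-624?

Repeated division with remainder:
  s**4+2s**3+39s**2+62s+546 = (s**4-2s**2+100s-624) + (2s**3+41s**2-38s+1170)
  s**4-2s**2+100s-624 = ((1/2)s-41/4)(2s**3+41s**2-38s+1170) + ((1749/4)s**2-(1749/2)s+22737/2)
  2s**3+41s**2-38s+1170 = ((8/1749)s+60/583)((1749/4)s**2-(1749/2)s+22737/2) + (0)
Last nonzero remainder: (1749/4)s**2-(1749/2)s+22737/2. Dividing through by 1749/4 gives the monic gcd s**2-2s+26.
Then lcm(f, g) = f·g / gcd(f, g); expanding and making the result monic gives the answer.

s**6+4s**5+19s**4+92s**3-266s**2-396s-13104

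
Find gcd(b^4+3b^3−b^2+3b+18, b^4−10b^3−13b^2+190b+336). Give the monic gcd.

b^2+5b+6

By polynomial division,
  b^4+3b^3−b^2+3b+18 = (b^4−10b^3−13b^2+190b+336) + (13b^3+12b^2−187b−318)
  b^4−10b^3−13b^2+190b+336 = ((1/13)b−142/169)(13b^3+12b^2−187b−318) + ((1938/169)b^2+(9690/169)b+11628/169)
  13b^3+12b^2−187b−318 = ((2197/1938)b−8957/1938)((1938/169)b^2+(9690/169)b+11628/169) + (0)
Last nonzero remainder: (1938/169)b^2+(9690/169)b+11628/169. Dividing through by 1938/169 gives the monic gcd b^2+5b+6.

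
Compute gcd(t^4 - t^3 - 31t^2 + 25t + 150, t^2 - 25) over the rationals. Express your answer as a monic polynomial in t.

t^2 - 25

By polynomial division,
  t^4 - t^3 - 31t^2 + 25t + 150 = (t^2 - t - 6)(t^2 - 25) + (0)
The last nonzero remainder t^2 - 25 is already monic.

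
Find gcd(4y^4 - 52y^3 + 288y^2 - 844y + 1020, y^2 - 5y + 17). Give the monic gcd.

y^2 - 5y + 17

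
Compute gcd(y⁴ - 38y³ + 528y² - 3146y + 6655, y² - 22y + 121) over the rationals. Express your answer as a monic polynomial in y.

By polynomial division,
  y⁴ - 38y³ + 528y² - 3146y + 6655 = (y² - 16y + 55)(y² - 22y + 121) + (0)
The last nonzero remainder y² - 22y + 121 is already monic.

y² - 22y + 121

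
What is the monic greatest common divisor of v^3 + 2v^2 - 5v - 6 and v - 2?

v - 2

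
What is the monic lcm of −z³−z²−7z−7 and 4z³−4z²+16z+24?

z⁵−z⁴+11z³−z²+28z+42

Euclidean algorithm in ℚ[z]:
  −z³−z²−7z−7 = (−1/4)(4z³−4z²+16z+24) + (−2z²−3z−1)
  4z³−4z²+16z+24 = (−2z+5)(−2z²−3z−1) + (29z+29)
  −2z²−3z−1 = (−(2/29)z−1/29)(29z+29) + (0)
Last nonzero remainder: 29z+29. Dividing through by 29 gives the monic gcd z+1.
Then lcm(f, g) = f·g / gcd(f, g); expanding and making the result monic gives the answer.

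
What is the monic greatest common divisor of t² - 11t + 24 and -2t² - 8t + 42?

t - 3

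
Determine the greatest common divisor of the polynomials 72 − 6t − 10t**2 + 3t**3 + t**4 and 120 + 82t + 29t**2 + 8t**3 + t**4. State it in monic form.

Repeated division with remainder:
  t**4 + 3t**3 − 10t**2 − 6t + 72 = (t**4 + 8t**3 + 29t**2 + 82t + 120) + (−5t**3 − 39t**2 − 88t − 48)
  t**4 + 8t**3 + 29t**2 + 82t + 120 = (−(1/5)t − 1/25)(−5t**3 − 39t**2 − 88t − 48) + ((246/25)t**2 + (1722/25)t + 2952/25)
  −5t**3 − 39t**2 − 88t − 48 = (−(125/246)t − 50/123)((246/25)t**2 + (1722/25)t + 2952/25) + (0)
Last nonzero remainder: (246/25)t**2 + (1722/25)t + 2952/25. Dividing through by 246/25 gives the monic gcd t**2 + 7t + 12.

12 + 7t + t**2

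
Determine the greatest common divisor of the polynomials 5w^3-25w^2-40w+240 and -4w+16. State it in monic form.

w-4

Euclidean algorithm in ℚ[w]:
  5w^3-25w^2-40w+240 = (-(5/4)w^2+(5/4)w+15)(-4w+16) + (0)
Last nonzero remainder: -4w+16. Dividing through by -4 gives the monic gcd w-4.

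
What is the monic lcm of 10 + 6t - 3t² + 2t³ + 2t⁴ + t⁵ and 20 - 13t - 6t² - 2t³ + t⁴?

Euclidean algorithm in ℚ[t]:
  t⁵ + 2t⁴ + 2t³ - 3t² + 6t + 10 = (t + 4)(t⁴ - 2t³ - 6t² - 13t + 20) + (16t³ + 34t² + 38t - 70)
  t⁴ - 2t³ - 6t² - 13t + 20 = ((1/16)t - 33/128)(16t³ + 34t² + 38t - 70) + ((25/64)t² + (75/64)t + 125/64)
  16t³ + 34t² + 38t - 70 = ((1024/25)t - 896/25)((25/64)t² + (75/64)t + 125/64) + (0)
Last nonzero remainder: (25/64)t² + (75/64)t + 125/64. Dividing through by 25/64 gives the monic gcd t² + 3t + 5.
Then lcm(f, g) = f·g / gcd(f, g); expanding and making the result monic gives the answer.

40 - 26t - 32t² + 29t³ - 5t⁴ - 4t⁵ - 3t⁶ + t⁷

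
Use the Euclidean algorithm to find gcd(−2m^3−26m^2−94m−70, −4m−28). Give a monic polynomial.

m+7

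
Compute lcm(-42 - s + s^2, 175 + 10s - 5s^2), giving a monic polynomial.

-210 - 47s + 4s^2 + s^3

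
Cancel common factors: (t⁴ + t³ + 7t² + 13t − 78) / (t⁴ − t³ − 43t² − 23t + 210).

(t² + 13)/(t² − 2t − 35)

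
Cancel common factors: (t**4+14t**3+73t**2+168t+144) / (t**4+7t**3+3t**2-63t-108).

Euclidean algorithm in ℚ[t]:
  t**4+14t**3+73t**2+168t+144 = (t**4+7t**3+3t**2-63t-108) + (7t**3+70t**2+231t+252)
  t**4+7t**3+3t**2-63t-108 = ((1/7)t-3/7)(7t**3+70t**2+231t+252) + (0)
Last nonzero remainder: 7t**3+70t**2+231t+252. Dividing through by 7 gives the monic gcd t**3+10t**2+33t+36.
Cancel t**3+10t**2+33t+36 from numerator and denominator to get the reduced form.

(t+4)/(t-3)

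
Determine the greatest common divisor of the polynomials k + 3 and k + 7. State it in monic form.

1

By polynomial division,
  k + 3 = (k + 7) + (-4)
  k + 7 = (-(1/4)k - 7/4)(-4) + (0)
The last nonzero remainder is the constant -4, so the polynomials are coprime and gcd = 1.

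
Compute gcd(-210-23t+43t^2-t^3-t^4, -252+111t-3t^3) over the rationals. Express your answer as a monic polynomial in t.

-21+4t+t^2

By polynomial division,
  -t^4-t^3+43t^2-23t-210 = ((1/3)t+1/3)(-3t^3+111t-252) + (6t^2+24t-126)
  -3t^3+111t-252 = (-(1/2)t+2)(6t^2+24t-126) + (0)
Last nonzero remainder: 6t^2+24t-126. Dividing through by 6 gives the monic gcd t^2+4t-21.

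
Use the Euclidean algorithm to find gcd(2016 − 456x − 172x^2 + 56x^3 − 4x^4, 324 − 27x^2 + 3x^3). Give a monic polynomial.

Euclidean algorithm in ℚ[x]:
  −4x^4 + 56x^3 − 172x^2 − 456x + 2016 = (−(4/3)x + 20/3)(3x^3 − 27x^2 + 324) + (8x^2 − 24x − 144)
  3x^3 − 27x^2 + 324 = ((3/8)x − 9/4)(8x^2 − 24x − 144) + (0)
Last nonzero remainder: 8x^2 − 24x − 144. Dividing through by 8 gives the monic gcd x^2 − 3x − 18.

−18 − 3x + x^2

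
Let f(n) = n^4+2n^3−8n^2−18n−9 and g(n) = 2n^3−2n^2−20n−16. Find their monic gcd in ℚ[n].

n+1

Euclidean algorithm in ℚ[n]:
  n^4+2n^3−8n^2−18n−9 = ((1/2)n+3/2)(2n^3−2n^2−20n−16) + (5n^2+20n+15)
  2n^3−2n^2−20n−16 = ((2/5)n−2)(5n^2+20n+15) + (14n+14)
  5n^2+20n+15 = ((5/14)n+15/14)(14n+14) + (0)
Last nonzero remainder: 14n+14. Dividing through by 14 gives the monic gcd n+1.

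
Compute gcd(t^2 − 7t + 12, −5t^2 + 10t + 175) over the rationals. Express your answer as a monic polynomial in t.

Apply the Euclidean algorithm:
  t^2 − 7t + 12 = (−1/5)(−5t^2 + 10t + 175) + (−5t + 47)
  −5t^2 + 10t + 175 = (t + 37/5)(−5t + 47) + (−864/5)
  −5t + 47 = ((25/864)t − 235/864)(−864/5) + (0)
The last nonzero remainder is the constant −864/5, so the polynomials are coprime and gcd = 1.

1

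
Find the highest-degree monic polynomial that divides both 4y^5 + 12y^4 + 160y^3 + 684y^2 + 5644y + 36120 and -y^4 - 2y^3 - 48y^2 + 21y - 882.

By polynomial division,
  4y^5 + 12y^4 + 160y^3 + 684y^2 + 5644y + 36120 = (-4y - 4)(-y^4 - 2y^3 - 48y^2 + 21y - 882) + (-40y^3 + 576y^2 + 2200y + 32592)
  -y^4 - 2y^3 - 48y^2 + 21y - 882 = ((1/40)y + 41/100)(-40y^3 + 576y^2 + 2200y + 32592) + (-(8479/25)y^2 - (8479/5)y - 356118/25)
  -40y^3 + 576y^2 + 2200y + 32592 = ((1000/8479)y - 19400/8479)(-(8479/25)y^2 - (8479/5)y - 356118/25) + (0)
Last nonzero remainder: -(8479/25)y^2 - (8479/5)y - 356118/25. Dividing through by -8479/25 gives the monic gcd y^2 + 5y + 42.

y^2 + 5y + 42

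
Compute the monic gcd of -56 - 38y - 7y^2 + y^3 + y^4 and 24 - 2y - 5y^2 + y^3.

-8 - 2y + y^2

By polynomial division,
  y^4 + y^3 - 7y^2 - 38y - 56 = (y + 6)(y^3 - 5y^2 - 2y + 24) + (25y^2 - 50y - 200)
  y^3 - 5y^2 - 2y + 24 = ((1/25)y - 3/25)(25y^2 - 50y - 200) + (0)
Last nonzero remainder: 25y^2 - 50y - 200. Dividing through by 25 gives the monic gcd y^2 - 2y - 8.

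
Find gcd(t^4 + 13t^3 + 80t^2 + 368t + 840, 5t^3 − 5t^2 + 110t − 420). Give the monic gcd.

Euclidean algorithm in ℚ[t]:
  t^4 + 13t^3 + 80t^2 + 368t + 840 = ((1/5)t + 14/5)(5t^3 − 5t^2 + 110t − 420) + (72t^2 + 144t + 2016)
  5t^3 − 5t^2 + 110t − 420 = ((5/72)t − 5/24)(72t^2 + 144t + 2016) + (0)
Last nonzero remainder: 72t^2 + 144t + 2016. Dividing through by 72 gives the monic gcd t^2 + 2t + 28.

t^2 + 2t + 28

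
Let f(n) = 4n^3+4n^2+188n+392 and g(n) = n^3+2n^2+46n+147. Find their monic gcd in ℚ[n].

By polynomial division,
  4n^3+4n^2+188n+392 = (4)(n^3+2n^2+46n+147) + (-4n^2+4n-196)
  n^3+2n^2+46n+147 = (-(1/4)n-3/4)(-4n^2+4n-196) + (0)
Last nonzero remainder: -4n^2+4n-196. Dividing through by -4 gives the monic gcd n^2-n+49.

n^2-n+49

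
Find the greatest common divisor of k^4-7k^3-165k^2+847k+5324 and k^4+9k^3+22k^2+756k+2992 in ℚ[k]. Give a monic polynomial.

k^2+15k+44

Repeated division with remainder:
  k^4-7k^3-165k^2+847k+5324 = (k^4+9k^3+22k^2+756k+2992) + (-16k^3-187k^2+91k+2332)
  k^4+9k^3+22k^2+756k+2992 = (-(1/16)k+43/256)(-16k^3-187k^2+91k+2332) + ((15129/256)k^2+(226935/256)k+166419/64)
  -16k^3-187k^2+91k+2332 = (-(4096/15129)k+13568/15129)((15129/256)k^2+(226935/256)k+166419/64) + (0)
Last nonzero remainder: (15129/256)k^2+(226935/256)k+166419/64. Dividing through by 15129/256 gives the monic gcd k^2+15k+44.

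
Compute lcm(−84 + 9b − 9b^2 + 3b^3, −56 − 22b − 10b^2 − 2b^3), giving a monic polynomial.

−112 − 16b − 9b^2 + b^3 + b^4

Repeated division with remainder:
  3b^3 − 9b^2 + 9b − 84 = (−3/2)(−2b^3 − 10b^2 − 22b − 56) + (−24b^2 − 24b − 168)
  −2b^3 − 10b^2 − 22b − 56 = ((1/12)b + 1/3)(−24b^2 − 24b − 168) + (0)
Last nonzero remainder: −24b^2 − 24b − 168. Dividing through by −24 gives the monic gcd b^2 + b + 7.
Then lcm(f, g) = f·g / gcd(f, g); expanding and making the result monic gives the answer.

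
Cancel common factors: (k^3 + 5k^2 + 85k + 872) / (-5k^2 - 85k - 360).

(-k^2 + 3k - 109)/(5k + 45)

Repeated division with remainder:
  k^3 + 5k^2 + 85k + 872 = (-(1/5)k + 12/5)(-5k^2 - 85k - 360) + (217k + 1736)
  -5k^2 - 85k - 360 = (-(5/217)k - 45/217)(217k + 1736) + (0)
Last nonzero remainder: 217k + 1736. Dividing through by 217 gives the monic gcd k + 8.
Cancel k + 8 from numerator and denominator to get the reduced form.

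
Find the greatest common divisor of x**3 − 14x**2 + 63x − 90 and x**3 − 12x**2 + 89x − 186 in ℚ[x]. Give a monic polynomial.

By polynomial division,
  x**3 − 14x**2 + 63x − 90 = (x**3 − 12x**2 + 89x − 186) + (−2x**2 − 26x + 96)
  x**3 − 12x**2 + 89x − 186 = (−(1/2)x + 25/2)(−2x**2 − 26x + 96) + (462x − 1386)
  −2x**2 − 26x + 96 = (−(1/231)x − 16/231)(462x − 1386) + (0)
Last nonzero remainder: 462x − 1386. Dividing through by 462 gives the monic gcd x − 3.

x − 3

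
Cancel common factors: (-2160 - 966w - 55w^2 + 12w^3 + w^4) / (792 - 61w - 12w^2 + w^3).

(30 + 13w + w^2)/(-11 + w)

By polynomial division,
  w^4 + 12w^3 - 55w^2 - 966w - 2160 = (w + 24)(w^3 - 12w^2 - 61w + 792) + (294w^2 - 294w - 21168)
  w^3 - 12w^2 - 61w + 792 = ((1/294)w - 11/294)(294w^2 - 294w - 21168) + (0)
Last nonzero remainder: 294w^2 - 294w - 21168. Dividing through by 294 gives the monic gcd w^2 - w - 72.
Cancel w^2 - w - 72 from numerator and denominator to get the reduced form.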